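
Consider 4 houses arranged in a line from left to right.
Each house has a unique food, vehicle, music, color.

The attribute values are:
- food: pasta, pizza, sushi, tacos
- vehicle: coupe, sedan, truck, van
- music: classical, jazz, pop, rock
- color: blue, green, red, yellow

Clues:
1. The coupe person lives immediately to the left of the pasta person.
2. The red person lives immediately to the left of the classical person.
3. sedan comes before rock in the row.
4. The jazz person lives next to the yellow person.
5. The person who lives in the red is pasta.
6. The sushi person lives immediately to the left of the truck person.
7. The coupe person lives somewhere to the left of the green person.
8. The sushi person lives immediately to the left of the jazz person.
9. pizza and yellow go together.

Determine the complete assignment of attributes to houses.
Solution:

House | Food | Vehicle | Music | Color
--------------------------------------
  1   | sushi | coupe | pop | blue
  2   | pasta | truck | jazz | red
  3   | pizza | sedan | classical | yellow
  4   | tacos | van | rock | green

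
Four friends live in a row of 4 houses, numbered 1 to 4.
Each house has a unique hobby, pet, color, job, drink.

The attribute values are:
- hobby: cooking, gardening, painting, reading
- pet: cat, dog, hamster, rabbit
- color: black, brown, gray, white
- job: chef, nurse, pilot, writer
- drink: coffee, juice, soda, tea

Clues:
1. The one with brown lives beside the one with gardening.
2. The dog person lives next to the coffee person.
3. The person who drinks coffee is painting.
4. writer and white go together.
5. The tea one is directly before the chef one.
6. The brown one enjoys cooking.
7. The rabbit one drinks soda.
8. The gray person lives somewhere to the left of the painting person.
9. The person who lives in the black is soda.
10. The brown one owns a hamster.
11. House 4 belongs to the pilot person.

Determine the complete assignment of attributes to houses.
Solution:

House | Hobby | Pet | Color | Job | Drink
-----------------------------------------
  1   | cooking | hamster | brown | nurse | tea
  2   | gardening | dog | gray | chef | juice
  3   | painting | cat | white | writer | coffee
  4   | reading | rabbit | black | pilot | soda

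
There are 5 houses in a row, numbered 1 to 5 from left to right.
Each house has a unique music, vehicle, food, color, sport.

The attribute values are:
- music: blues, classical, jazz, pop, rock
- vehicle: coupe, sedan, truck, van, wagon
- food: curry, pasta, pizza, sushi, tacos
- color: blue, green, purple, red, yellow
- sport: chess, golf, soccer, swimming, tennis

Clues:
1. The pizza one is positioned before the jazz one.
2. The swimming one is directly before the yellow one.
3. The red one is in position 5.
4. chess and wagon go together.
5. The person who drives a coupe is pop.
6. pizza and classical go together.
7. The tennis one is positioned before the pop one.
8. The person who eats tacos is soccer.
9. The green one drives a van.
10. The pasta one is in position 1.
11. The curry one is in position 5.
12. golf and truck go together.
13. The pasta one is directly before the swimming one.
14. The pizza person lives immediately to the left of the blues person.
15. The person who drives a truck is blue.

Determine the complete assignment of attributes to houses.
Solution:

House | Music | Vehicle | Food | Color | Sport
----------------------------------------------
  1   | rock | truck | pasta | blue | golf
  2   | classical | van | pizza | green | swimming
  3   | blues | sedan | sushi | yellow | tennis
  4   | pop | coupe | tacos | purple | soccer
  5   | jazz | wagon | curry | red | chess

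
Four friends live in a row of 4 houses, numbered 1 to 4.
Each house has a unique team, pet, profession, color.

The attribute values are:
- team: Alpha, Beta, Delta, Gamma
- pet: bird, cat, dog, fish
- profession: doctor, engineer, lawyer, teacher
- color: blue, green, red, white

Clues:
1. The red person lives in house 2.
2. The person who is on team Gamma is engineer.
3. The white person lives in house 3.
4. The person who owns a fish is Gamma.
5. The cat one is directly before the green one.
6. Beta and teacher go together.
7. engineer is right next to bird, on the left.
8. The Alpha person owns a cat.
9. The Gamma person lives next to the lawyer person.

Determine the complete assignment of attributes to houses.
Solution:

House | Team | Pet | Profession | Color
---------------------------------------
  1   | Gamma | fish | engineer | blue
  2   | Delta | bird | lawyer | red
  3   | Alpha | cat | doctor | white
  4   | Beta | dog | teacher | green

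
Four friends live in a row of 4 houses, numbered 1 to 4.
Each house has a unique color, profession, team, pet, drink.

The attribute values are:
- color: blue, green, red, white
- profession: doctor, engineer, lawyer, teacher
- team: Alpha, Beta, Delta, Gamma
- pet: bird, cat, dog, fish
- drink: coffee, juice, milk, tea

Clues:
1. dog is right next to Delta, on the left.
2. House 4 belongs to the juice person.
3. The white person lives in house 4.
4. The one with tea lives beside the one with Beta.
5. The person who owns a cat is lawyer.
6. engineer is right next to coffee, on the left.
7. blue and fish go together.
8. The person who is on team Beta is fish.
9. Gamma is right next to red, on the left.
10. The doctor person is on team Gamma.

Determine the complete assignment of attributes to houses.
Solution:

House | Color | Profession | Team | Pet | Drink
-----------------------------------------------
  1   | green | doctor | Gamma | dog | milk
  2   | red | engineer | Delta | bird | tea
  3   | blue | teacher | Beta | fish | coffee
  4   | white | lawyer | Alpha | cat | juice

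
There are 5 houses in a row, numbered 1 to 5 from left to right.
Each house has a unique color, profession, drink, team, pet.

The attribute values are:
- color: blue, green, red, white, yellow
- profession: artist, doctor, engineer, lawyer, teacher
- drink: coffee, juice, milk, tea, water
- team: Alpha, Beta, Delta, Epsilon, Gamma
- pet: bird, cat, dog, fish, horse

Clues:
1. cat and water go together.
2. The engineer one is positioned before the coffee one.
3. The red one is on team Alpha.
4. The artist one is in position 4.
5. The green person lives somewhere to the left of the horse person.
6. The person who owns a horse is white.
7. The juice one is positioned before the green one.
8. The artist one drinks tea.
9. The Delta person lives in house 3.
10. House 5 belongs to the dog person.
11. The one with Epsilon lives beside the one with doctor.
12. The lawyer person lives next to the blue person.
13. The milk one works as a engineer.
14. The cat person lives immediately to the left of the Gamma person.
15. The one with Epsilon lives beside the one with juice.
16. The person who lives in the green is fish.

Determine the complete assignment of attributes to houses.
Solution:

House | Color | Profession | Drink | Team | Pet
-----------------------------------------------
  1   | yellow | lawyer | water | Epsilon | cat
  2   | blue | doctor | juice | Gamma | bird
  3   | green | engineer | milk | Delta | fish
  4   | white | artist | tea | Beta | horse
  5   | red | teacher | coffee | Alpha | dog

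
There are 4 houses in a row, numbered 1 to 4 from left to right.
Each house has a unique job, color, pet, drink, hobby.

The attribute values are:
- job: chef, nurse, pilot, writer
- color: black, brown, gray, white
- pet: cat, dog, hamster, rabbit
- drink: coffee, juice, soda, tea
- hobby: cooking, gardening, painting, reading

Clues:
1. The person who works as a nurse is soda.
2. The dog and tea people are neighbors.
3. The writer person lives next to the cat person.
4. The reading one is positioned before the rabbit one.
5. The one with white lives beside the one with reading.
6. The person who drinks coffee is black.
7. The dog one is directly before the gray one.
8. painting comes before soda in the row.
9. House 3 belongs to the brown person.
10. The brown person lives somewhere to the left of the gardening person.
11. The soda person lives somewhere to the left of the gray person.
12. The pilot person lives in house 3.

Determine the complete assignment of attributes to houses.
Solution:

House | Job | Color | Pet | Drink | Hobby
-----------------------------------------
  1   | writer | black | hamster | coffee | painting
  2   | nurse | white | cat | soda | cooking
  3   | pilot | brown | dog | juice | reading
  4   | chef | gray | rabbit | tea | gardening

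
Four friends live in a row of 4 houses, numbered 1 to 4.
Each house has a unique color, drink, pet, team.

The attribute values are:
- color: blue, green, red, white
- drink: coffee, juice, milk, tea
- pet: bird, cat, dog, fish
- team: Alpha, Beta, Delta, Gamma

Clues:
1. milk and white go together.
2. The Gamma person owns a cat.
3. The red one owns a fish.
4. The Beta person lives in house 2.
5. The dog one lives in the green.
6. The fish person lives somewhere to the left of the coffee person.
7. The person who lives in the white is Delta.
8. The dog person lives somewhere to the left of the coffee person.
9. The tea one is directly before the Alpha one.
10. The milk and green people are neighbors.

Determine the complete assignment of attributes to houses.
Solution:

House | Color | Drink | Pet | Team
----------------------------------
  1   | white | milk | bird | Delta
  2   | green | tea | dog | Beta
  3   | red | juice | fish | Alpha
  4   | blue | coffee | cat | Gamma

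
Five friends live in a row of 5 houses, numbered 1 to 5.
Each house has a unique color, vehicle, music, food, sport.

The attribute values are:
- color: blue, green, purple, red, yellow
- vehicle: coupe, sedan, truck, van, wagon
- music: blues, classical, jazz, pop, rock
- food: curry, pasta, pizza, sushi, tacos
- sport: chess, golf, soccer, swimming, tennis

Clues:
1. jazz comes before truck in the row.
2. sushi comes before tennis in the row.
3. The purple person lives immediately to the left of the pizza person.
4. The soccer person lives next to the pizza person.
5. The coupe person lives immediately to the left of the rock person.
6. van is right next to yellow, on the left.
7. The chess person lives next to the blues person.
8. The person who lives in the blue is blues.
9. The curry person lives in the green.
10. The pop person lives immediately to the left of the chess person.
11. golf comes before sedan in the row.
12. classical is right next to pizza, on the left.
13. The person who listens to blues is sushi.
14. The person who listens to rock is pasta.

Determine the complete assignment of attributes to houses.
Solution:

House | Color | Vehicle | Music | Food | Sport
----------------------------------------------
  1   | purple | van | classical | tacos | soccer
  2   | yellow | wagon | pop | pizza | golf
  3   | green | sedan | jazz | curry | chess
  4   | blue | coupe | blues | sushi | swimming
  5   | red | truck | rock | pasta | tennis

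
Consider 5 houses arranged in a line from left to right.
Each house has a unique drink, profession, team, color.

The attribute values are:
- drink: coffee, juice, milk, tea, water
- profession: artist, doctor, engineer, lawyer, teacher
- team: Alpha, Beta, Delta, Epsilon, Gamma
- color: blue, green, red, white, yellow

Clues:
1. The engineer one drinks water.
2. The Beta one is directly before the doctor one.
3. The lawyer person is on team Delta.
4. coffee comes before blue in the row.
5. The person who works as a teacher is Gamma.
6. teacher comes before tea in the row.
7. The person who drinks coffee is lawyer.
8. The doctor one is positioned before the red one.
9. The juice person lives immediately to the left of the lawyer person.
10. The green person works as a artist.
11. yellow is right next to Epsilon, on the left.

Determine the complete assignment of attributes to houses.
Solution:

House | Drink | Profession | Team | Color
-----------------------------------------
  1   | water | engineer | Beta | yellow
  2   | juice | doctor | Epsilon | white
  3   | coffee | lawyer | Delta | red
  4   | milk | teacher | Gamma | blue
  5   | tea | artist | Alpha | green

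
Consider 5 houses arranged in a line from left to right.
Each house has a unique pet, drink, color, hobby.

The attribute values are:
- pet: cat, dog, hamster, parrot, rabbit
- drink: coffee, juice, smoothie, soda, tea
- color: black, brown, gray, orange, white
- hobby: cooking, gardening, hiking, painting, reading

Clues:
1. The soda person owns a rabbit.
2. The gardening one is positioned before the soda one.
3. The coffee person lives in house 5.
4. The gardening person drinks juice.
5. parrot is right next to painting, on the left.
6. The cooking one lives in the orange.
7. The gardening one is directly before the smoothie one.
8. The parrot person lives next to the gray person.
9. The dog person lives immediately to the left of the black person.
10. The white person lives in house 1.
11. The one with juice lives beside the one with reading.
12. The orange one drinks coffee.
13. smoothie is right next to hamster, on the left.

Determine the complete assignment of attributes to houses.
Solution:

House | Pet | Drink | Color | Hobby
-----------------------------------
  1   | dog | juice | white | gardening
  2   | parrot | smoothie | black | reading
  3   | hamster | tea | gray | painting
  4   | rabbit | soda | brown | hiking
  5   | cat | coffee | orange | cooking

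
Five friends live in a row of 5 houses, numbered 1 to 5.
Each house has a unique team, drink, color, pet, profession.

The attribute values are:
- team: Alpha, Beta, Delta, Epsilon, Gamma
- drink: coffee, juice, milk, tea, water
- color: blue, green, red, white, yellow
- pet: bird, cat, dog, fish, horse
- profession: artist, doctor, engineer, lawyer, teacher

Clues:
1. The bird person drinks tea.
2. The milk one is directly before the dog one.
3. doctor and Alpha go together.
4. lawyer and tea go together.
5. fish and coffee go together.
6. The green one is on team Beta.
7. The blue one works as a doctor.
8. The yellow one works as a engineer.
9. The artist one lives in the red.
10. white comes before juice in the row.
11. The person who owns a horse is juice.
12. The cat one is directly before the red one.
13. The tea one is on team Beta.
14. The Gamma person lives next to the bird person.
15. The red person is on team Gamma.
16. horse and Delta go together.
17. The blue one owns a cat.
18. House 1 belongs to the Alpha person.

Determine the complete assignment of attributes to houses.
Solution:

House | Team | Drink | Color | Pet | Profession
-----------------------------------------------
  1   | Alpha | milk | blue | cat | doctor
  2   | Gamma | water | red | dog | artist
  3   | Beta | tea | green | bird | lawyer
  4   | Epsilon | coffee | white | fish | teacher
  5   | Delta | juice | yellow | horse | engineer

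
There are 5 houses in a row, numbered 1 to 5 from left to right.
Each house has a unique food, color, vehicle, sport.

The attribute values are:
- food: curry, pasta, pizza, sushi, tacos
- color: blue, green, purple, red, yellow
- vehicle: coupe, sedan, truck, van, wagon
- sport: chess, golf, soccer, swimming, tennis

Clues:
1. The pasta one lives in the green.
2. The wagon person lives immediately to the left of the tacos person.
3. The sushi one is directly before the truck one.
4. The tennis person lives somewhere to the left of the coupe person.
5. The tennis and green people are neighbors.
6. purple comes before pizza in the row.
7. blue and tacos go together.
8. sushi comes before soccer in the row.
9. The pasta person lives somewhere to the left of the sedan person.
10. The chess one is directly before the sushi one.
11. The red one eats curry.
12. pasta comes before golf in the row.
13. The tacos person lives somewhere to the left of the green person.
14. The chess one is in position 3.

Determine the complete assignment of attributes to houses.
Solution:

House | Food | Color | Vehicle | Sport
--------------------------------------
  1   | curry | red | wagon | swimming
  2   | tacos | blue | van | tennis
  3   | pasta | green | coupe | chess
  4   | sushi | purple | sedan | golf
  5   | pizza | yellow | truck | soccer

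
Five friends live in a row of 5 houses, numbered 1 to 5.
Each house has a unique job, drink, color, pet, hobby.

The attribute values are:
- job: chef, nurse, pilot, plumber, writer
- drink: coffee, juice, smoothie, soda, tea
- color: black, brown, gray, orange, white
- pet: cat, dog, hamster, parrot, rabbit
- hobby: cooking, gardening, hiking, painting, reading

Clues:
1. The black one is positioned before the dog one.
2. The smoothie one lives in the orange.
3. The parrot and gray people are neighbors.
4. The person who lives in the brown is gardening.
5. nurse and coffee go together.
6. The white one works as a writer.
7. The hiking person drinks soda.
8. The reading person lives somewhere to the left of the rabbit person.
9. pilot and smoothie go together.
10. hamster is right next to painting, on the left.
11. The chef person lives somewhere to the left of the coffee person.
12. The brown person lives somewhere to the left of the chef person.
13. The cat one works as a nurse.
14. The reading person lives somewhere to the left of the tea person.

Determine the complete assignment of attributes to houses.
Solution:

House | Job | Drink | Color | Pet | Hobby
-----------------------------------------
  1   | plumber | juice | brown | parrot | gardening
  2   | chef | soda | gray | hamster | hiking
  3   | nurse | coffee | black | cat | painting
  4   | pilot | smoothie | orange | dog | reading
  5   | writer | tea | white | rabbit | cooking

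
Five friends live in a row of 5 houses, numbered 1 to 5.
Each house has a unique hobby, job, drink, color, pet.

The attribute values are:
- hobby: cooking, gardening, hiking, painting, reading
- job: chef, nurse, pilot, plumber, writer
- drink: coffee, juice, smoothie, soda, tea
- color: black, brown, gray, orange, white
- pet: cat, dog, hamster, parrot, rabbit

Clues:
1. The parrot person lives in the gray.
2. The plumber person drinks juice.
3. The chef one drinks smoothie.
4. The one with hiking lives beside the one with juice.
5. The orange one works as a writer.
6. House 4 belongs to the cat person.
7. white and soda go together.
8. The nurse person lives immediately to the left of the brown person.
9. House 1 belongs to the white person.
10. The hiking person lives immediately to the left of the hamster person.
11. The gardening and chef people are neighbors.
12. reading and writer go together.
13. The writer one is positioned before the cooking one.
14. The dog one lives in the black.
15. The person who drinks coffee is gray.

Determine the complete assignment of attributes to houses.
Solution:

House | Hobby | Job | Drink | Color | Pet
-----------------------------------------
  1   | hiking | nurse | soda | white | rabbit
  2   | gardening | plumber | juice | brown | hamster
  3   | painting | chef | smoothie | black | dog
  4   | reading | writer | tea | orange | cat
  5   | cooking | pilot | coffee | gray | parrot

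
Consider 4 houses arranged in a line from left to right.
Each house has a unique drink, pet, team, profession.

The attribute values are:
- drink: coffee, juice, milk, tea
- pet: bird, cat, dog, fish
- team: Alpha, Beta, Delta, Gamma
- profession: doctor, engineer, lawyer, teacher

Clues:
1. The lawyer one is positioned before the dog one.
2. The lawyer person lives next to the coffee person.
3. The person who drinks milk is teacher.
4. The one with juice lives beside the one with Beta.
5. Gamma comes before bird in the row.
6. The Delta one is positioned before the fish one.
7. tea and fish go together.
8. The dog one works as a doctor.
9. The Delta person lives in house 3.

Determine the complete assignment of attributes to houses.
Solution:

House | Drink | Pet | Team | Profession
---------------------------------------
  1   | juice | cat | Gamma | lawyer
  2   | coffee | dog | Beta | doctor
  3   | milk | bird | Delta | teacher
  4   | tea | fish | Alpha | engineer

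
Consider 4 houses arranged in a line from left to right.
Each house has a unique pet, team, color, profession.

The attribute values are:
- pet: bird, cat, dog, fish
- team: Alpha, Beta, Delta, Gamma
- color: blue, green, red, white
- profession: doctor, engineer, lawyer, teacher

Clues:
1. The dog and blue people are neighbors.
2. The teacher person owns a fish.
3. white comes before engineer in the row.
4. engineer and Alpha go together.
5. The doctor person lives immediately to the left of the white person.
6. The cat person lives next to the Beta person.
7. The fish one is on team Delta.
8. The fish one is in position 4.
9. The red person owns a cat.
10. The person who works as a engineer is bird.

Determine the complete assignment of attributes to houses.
Solution:

House | Pet | Team | Color | Profession
---------------------------------------
  1   | cat | Gamma | red | doctor
  2   | dog | Beta | white | lawyer
  3   | bird | Alpha | blue | engineer
  4   | fish | Delta | green | teacher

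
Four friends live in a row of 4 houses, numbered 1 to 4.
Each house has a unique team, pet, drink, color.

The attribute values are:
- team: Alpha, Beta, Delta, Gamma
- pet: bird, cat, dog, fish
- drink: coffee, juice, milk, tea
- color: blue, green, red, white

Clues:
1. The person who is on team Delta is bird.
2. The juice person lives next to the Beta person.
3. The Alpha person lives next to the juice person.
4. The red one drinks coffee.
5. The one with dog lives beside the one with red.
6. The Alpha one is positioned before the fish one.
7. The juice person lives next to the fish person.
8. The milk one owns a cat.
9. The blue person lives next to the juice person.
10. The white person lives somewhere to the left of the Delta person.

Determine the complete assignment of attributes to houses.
Solution:

House | Team | Pet | Drink | Color
----------------------------------
  1   | Alpha | cat | milk | blue
  2   | Gamma | dog | juice | white
  3   | Beta | fish | coffee | red
  4   | Delta | bird | tea | green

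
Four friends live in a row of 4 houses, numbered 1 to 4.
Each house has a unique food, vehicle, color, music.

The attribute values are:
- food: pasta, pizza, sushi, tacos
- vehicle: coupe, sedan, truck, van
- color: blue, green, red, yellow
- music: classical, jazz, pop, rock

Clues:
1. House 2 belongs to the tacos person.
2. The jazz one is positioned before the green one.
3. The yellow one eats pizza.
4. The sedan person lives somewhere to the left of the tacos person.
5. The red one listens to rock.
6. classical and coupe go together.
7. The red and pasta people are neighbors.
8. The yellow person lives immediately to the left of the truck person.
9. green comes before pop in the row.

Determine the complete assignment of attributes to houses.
Solution:

House | Food | Vehicle | Color | Music
--------------------------------------
  1   | pizza | sedan | yellow | jazz
  2   | tacos | truck | red | rock
  3   | pasta | coupe | green | classical
  4   | sushi | van | blue | pop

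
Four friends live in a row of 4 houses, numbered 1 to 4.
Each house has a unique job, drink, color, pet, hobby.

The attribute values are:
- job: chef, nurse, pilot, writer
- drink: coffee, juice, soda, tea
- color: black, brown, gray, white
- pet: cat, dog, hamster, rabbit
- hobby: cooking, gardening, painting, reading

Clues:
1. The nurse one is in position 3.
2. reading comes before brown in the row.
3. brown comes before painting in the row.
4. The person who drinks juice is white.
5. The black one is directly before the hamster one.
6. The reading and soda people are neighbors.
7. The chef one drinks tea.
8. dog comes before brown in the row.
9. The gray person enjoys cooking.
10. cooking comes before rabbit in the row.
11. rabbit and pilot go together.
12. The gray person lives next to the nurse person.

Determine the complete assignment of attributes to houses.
Solution:

House | Job | Drink | Color | Pet | Hobby
-----------------------------------------
  1   | chef | tea | black | dog | reading
  2   | writer | soda | gray | hamster | cooking
  3   | nurse | coffee | brown | cat | gardening
  4   | pilot | juice | white | rabbit | painting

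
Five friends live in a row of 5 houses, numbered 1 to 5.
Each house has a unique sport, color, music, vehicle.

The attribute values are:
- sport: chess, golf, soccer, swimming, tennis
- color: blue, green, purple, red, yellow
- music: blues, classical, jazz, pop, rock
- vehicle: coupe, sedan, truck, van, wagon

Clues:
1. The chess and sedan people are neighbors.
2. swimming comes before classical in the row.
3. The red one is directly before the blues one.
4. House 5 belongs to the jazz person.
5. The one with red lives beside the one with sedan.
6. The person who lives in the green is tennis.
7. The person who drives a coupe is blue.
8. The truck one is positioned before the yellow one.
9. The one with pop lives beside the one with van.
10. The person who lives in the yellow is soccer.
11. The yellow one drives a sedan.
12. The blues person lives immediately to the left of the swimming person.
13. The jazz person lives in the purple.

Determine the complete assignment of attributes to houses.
Solution:

House | Sport | Color | Music | Vehicle
---------------------------------------
  1   | chess | red | rock | truck
  2   | soccer | yellow | blues | sedan
  3   | swimming | blue | pop | coupe
  4   | tennis | green | classical | van
  5   | golf | purple | jazz | wagon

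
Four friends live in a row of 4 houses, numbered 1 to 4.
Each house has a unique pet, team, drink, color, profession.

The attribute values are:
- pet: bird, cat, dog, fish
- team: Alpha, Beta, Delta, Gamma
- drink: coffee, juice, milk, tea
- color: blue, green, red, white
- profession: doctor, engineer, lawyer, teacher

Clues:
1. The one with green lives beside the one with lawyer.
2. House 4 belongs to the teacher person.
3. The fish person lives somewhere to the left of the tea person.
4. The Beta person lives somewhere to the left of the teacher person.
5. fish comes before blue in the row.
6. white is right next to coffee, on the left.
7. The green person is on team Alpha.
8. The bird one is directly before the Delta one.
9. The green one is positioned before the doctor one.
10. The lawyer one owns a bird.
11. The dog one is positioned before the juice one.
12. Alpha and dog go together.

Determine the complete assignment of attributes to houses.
Solution:

House | Pet | Team | Drink | Color | Profession
-----------------------------------------------
  1   | dog | Alpha | milk | green | engineer
  2   | bird | Beta | juice | white | lawyer
  3   | fish | Delta | coffee | red | doctor
  4   | cat | Gamma | tea | blue | teacher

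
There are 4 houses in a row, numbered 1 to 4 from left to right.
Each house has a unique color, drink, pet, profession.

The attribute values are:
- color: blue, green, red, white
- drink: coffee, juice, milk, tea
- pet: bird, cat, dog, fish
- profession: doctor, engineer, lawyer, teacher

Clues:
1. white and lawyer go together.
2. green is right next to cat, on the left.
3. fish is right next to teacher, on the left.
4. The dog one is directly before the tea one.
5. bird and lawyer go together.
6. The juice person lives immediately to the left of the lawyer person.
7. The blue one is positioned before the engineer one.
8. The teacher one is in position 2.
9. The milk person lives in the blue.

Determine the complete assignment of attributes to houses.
Solution:

House | Color | Drink | Pet | Profession
----------------------------------------
  1   | green | coffee | fish | doctor
  2   | blue | milk | cat | teacher
  3   | red | juice | dog | engineer
  4   | white | tea | bird | lawyer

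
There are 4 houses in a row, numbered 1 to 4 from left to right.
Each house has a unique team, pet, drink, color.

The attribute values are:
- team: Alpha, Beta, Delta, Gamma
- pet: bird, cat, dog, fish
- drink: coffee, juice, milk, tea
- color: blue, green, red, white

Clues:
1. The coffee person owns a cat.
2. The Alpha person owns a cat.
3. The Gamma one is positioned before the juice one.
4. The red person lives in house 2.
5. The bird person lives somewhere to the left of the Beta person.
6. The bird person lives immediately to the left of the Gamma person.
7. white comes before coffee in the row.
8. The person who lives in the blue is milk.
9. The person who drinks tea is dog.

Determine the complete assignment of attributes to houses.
Solution:

House | Team | Pet | Drink | Color
----------------------------------
  1   | Delta | bird | milk | blue
  2   | Gamma | dog | tea | red
  3   | Beta | fish | juice | white
  4   | Alpha | cat | coffee | green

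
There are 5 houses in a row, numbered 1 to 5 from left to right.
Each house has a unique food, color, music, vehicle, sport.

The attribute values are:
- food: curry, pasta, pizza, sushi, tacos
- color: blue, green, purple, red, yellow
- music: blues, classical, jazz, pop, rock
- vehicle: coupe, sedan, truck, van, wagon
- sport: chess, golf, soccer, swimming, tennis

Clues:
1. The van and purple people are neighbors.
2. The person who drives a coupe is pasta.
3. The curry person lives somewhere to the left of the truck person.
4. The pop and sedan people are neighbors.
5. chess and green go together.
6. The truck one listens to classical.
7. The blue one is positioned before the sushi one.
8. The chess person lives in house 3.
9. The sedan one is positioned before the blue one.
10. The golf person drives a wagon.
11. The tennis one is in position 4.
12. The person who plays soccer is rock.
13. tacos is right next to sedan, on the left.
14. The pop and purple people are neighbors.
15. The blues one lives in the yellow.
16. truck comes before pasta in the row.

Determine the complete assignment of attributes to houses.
Solution:

House | Food | Color | Music | Vehicle | Sport
----------------------------------------------
  1   | tacos | red | pop | van | swimming
  2   | curry | purple | rock | sedan | soccer
  3   | pizza | green | classical | truck | chess
  4   | pasta | blue | jazz | coupe | tennis
  5   | sushi | yellow | blues | wagon | golf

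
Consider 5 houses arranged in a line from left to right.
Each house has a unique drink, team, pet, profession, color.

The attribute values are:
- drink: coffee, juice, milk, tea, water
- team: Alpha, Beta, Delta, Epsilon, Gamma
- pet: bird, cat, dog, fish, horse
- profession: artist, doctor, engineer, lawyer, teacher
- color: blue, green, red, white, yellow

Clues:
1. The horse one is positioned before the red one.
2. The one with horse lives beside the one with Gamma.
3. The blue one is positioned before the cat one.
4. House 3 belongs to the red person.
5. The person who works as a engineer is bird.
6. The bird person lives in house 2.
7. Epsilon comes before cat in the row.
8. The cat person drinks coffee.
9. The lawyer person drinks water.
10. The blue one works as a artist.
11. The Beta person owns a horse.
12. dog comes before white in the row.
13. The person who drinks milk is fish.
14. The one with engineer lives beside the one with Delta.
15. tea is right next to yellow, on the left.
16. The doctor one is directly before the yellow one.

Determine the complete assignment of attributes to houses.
Solution:

House | Drink | Team | Pet | Profession | Color
-----------------------------------------------
  1   | tea | Beta | horse | doctor | green
  2   | juice | Gamma | bird | engineer | yellow
  3   | water | Delta | dog | lawyer | red
  4   | milk | Epsilon | fish | artist | blue
  5   | coffee | Alpha | cat | teacher | white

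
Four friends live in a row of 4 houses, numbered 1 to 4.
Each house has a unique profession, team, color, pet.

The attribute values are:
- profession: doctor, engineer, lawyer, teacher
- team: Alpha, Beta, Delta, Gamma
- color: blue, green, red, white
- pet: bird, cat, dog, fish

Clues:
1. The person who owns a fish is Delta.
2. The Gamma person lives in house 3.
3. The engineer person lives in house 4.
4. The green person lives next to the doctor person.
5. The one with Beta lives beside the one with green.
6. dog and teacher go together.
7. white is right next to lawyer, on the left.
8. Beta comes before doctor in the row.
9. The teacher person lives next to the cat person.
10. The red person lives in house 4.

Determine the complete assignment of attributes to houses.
Solution:

House | Profession | Team | Color | Pet
---------------------------------------
  1   | teacher | Beta | white | dog
  2   | lawyer | Alpha | green | cat
  3   | doctor | Gamma | blue | bird
  4   | engineer | Delta | red | fish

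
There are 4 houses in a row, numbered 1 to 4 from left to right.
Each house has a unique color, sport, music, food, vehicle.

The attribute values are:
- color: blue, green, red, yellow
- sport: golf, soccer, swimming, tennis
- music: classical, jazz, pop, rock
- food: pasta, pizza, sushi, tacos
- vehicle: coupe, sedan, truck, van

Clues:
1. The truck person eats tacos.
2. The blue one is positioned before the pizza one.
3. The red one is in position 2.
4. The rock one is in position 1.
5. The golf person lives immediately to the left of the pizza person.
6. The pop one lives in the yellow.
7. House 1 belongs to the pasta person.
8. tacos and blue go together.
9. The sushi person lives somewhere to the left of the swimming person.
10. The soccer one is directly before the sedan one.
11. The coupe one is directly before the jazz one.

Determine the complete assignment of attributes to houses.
Solution:

House | Color | Sport | Music | Food | Vehicle
----------------------------------------------
  1   | green | soccer | rock | pasta | coupe
  2   | red | tennis | jazz | sushi | sedan
  3   | blue | golf | classical | tacos | truck
  4   | yellow | swimming | pop | pizza | van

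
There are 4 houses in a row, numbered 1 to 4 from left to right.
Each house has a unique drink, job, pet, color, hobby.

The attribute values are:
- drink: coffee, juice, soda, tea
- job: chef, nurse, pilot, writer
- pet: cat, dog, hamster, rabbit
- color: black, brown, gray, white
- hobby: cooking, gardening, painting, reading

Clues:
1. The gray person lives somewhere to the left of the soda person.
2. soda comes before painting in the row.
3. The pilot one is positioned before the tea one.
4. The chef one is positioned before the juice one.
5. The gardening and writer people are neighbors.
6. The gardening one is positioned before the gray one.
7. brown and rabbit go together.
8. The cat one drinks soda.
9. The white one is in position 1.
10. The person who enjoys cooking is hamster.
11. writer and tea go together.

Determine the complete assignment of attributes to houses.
Solution:

House | Drink | Job | Pet | Color | Hobby
-----------------------------------------
  1   | coffee | pilot | dog | white | gardening
  2   | tea | writer | hamster | gray | cooking
  3   | soda | chef | cat | black | reading
  4   | juice | nurse | rabbit | brown | painting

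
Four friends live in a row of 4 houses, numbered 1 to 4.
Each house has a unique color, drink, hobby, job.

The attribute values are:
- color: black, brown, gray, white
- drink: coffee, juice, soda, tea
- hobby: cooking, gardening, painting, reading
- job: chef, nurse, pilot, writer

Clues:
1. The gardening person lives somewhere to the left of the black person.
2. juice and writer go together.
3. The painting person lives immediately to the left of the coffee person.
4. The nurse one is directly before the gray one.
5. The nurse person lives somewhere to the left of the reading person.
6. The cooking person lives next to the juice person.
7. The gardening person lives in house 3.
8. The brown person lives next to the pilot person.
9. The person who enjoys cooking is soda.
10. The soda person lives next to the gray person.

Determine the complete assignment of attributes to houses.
Solution:

House | Color | Drink | Hobby | Job
-----------------------------------
  1   | white | soda | cooking | nurse
  2   | gray | juice | painting | writer
  3   | brown | coffee | gardening | chef
  4   | black | tea | reading | pilot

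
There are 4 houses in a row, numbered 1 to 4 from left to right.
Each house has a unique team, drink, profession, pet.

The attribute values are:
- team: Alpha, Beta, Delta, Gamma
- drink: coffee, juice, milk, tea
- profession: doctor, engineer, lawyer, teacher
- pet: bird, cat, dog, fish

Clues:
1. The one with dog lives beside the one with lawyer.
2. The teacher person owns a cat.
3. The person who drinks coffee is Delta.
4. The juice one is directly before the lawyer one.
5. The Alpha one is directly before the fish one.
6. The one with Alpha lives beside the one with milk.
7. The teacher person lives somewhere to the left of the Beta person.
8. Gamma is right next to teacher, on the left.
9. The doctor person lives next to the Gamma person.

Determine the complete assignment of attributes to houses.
Solution:

House | Team | Drink | Profession | Pet
---------------------------------------
  1   | Alpha | juice | doctor | dog
  2   | Gamma | milk | lawyer | fish
  3   | Delta | coffee | teacher | cat
  4   | Beta | tea | engineer | bird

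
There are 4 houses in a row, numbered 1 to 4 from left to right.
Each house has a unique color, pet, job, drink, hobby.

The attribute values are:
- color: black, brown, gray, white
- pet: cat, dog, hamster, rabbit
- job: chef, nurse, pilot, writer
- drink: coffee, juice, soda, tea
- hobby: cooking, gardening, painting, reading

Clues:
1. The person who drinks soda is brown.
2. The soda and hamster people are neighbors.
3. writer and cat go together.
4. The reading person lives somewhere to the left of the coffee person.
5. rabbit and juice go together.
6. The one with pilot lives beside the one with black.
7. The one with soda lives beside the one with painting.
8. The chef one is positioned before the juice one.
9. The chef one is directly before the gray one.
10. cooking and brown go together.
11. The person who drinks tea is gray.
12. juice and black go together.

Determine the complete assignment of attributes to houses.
Solution:

House | Color | Pet | Job | Drink | Hobby
-----------------------------------------
  1   | brown | dog | chef | soda | cooking
  2   | gray | hamster | pilot | tea | painting
  3   | black | rabbit | nurse | juice | reading
  4   | white | cat | writer | coffee | gardening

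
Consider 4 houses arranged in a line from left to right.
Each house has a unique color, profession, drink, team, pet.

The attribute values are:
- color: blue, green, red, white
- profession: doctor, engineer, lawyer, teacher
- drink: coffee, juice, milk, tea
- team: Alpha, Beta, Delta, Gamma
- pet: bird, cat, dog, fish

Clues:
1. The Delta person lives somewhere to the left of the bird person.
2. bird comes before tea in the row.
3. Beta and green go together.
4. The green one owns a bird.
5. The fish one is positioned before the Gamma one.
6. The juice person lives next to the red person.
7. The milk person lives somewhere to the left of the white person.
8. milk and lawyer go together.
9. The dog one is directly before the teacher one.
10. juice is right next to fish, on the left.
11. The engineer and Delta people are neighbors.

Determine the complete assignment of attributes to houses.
Solution:

House | Color | Profession | Drink | Team | Pet
-----------------------------------------------
  1   | blue | engineer | juice | Alpha | dog
  2   | red | teacher | coffee | Delta | fish
  3   | green | lawyer | milk | Beta | bird
  4   | white | doctor | tea | Gamma | cat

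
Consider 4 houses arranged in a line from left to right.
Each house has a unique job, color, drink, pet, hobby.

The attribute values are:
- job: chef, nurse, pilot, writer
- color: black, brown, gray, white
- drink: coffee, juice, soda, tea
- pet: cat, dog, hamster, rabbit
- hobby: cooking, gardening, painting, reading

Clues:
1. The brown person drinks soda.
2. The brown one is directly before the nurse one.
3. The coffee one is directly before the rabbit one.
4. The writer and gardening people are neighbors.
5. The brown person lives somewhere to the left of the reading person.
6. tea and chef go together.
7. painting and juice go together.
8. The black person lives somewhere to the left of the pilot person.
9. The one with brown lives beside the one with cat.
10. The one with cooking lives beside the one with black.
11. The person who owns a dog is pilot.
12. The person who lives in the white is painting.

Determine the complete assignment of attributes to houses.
Solution:

House | Job | Color | Drink | Pet | Hobby
-----------------------------------------
  1   | writer | brown | soda | hamster | cooking
  2   | nurse | black | coffee | cat | gardening
  3   | chef | gray | tea | rabbit | reading
  4   | pilot | white | juice | dog | painting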